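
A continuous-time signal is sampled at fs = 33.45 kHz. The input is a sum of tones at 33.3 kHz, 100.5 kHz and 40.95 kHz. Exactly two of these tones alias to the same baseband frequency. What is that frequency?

fs/2 = 16.725 kHz.
33.3 kHz > fs/2 = 16.725 kHz, folds to fs − 33.3 kHz = 0.15 kHz.
100.5 kHz mod fs = 0.15 kHz.
0.15 kHz ≤ fs/2 = 16.725 kHz, appears at 0.15 kHz.
40.95 kHz mod fs = 7.5 kHz.
7.5 kHz ≤ fs/2 = 16.725 kHz, appears at 7.5 kHz.
33.3 kHz and 100.5 kHz both map to 0.15 kHz.

0.15 kHz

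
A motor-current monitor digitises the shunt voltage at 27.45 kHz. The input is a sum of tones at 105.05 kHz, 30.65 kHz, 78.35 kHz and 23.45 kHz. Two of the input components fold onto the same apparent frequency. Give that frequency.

fs/2 = 13.725 kHz.
105.05 kHz mod fs = 22.7 kHz.
22.7 kHz > fs/2 = 13.725 kHz, folds to fs − 22.7 kHz = 4.75 kHz.
30.65 kHz mod fs = 3.2 kHz.
3.2 kHz ≤ fs/2 = 13.725 kHz, appears at 3.2 kHz.
78.35 kHz mod fs = 23.45 kHz.
23.45 kHz > fs/2 = 13.725 kHz, folds to fs − 23.45 kHz = 4 kHz.
23.45 kHz > fs/2 = 13.725 kHz, folds to fs − 23.45 kHz = 4 kHz.
23.45 kHz and 78.35 kHz both map to 4 kHz.

4 kHz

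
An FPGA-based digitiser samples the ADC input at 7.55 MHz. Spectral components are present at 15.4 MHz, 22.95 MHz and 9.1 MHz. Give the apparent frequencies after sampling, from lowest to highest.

0.3 MHz, 1.55 MHz

fs/2 = 3.775 MHz.
15.4 MHz mod fs = 0.3 MHz.
0.3 MHz ≤ fs/2 = 3.775 MHz, appears at 0.3 MHz.
22.95 MHz mod fs = 0.3 MHz.
0.3 MHz ≤ fs/2 = 3.775 MHz, appears at 0.3 MHz.
9.1 MHz mod fs = 1.55 MHz.
1.55 MHz ≤ fs/2 = 3.775 MHz, appears at 1.55 MHz.
Distinct values: {0.3 MHz, 1.55 MHz}.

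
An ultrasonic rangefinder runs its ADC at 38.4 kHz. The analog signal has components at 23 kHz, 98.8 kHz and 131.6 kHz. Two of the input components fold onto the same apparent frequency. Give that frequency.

16.4 kHz

fs/2 = 19.2 kHz.
23 kHz > fs/2 = 19.2 kHz, folds to fs − 23 kHz = 15.4 kHz.
98.8 kHz mod fs = 22 kHz.
22 kHz > fs/2 = 19.2 kHz, folds to fs − 22 kHz = 16.4 kHz.
131.6 kHz mod fs = 16.4 kHz.
16.4 kHz ≤ fs/2 = 19.2 kHz, appears at 16.4 kHz.
98.8 kHz and 131.6 kHz both map to 16.4 kHz.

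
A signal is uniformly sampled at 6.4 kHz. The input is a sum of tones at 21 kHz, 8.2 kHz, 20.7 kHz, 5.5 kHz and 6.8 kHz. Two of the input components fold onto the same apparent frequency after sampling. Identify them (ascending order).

fs/2 = 3.2 kHz.
21 kHz mod fs = 1.8 kHz.
1.8 kHz ≤ fs/2 = 3.2 kHz, appears at 1.8 kHz.
8.2 kHz mod fs = 1.8 kHz.
1.8 kHz ≤ fs/2 = 3.2 kHz, appears at 1.8 kHz.
20.7 kHz mod fs = 1.5 kHz.
1.5 kHz ≤ fs/2 = 3.2 kHz, appears at 1.5 kHz.
5.5 kHz > fs/2 = 3.2 kHz, folds to fs − 5.5 kHz = 0.9 kHz.
6.8 kHz mod fs = 0.4 kHz.
0.4 kHz ≤ fs/2 = 3.2 kHz, appears at 0.4 kHz.
8.2 kHz and 21 kHz both map to 1.8 kHz.

8.2 kHz, 21 kHz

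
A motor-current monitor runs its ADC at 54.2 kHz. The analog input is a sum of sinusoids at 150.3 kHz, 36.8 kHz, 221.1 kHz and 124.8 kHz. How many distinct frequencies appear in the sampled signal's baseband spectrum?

fs/2 = 27.1 kHz.
150.3 kHz mod fs = 41.9 kHz.
41.9 kHz > fs/2 = 27.1 kHz, folds to fs − 41.9 kHz = 12.3 kHz.
36.8 kHz > fs/2 = 27.1 kHz, folds to fs − 36.8 kHz = 17.4 kHz.
221.1 kHz mod fs = 4.3 kHz.
4.3 kHz ≤ fs/2 = 27.1 kHz, appears at 4.3 kHz.
124.8 kHz mod fs = 16.4 kHz.
16.4 kHz ≤ fs/2 = 27.1 kHz, appears at 16.4 kHz.
Distinct values: {4.3 kHz, 12.3 kHz, 16.4 kHz, 17.4 kHz} → 4.

4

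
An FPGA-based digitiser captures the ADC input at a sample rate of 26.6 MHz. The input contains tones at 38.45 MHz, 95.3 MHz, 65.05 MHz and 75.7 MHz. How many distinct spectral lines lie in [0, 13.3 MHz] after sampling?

3

fs/2 = 13.3 MHz.
38.45 MHz mod fs = 11.85 MHz.
11.85 MHz ≤ fs/2 = 13.3 MHz, appears at 11.85 MHz.
95.3 MHz mod fs = 15.5 MHz.
15.5 MHz > fs/2 = 13.3 MHz, folds to fs − 15.5 MHz = 11.1 MHz.
65.05 MHz mod fs = 11.85 MHz.
11.85 MHz ≤ fs/2 = 13.3 MHz, appears at 11.85 MHz.
75.7 MHz mod fs = 22.5 MHz.
22.5 MHz > fs/2 = 13.3 MHz, folds to fs − 22.5 MHz = 4.1 MHz.
Distinct values: {4.1 MHz, 11.1 MHz, 11.85 MHz} → 3.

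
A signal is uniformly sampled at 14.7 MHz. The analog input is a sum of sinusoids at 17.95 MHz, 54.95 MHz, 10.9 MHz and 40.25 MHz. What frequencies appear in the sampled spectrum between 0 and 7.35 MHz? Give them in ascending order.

fs/2 = 7.35 MHz.
17.95 MHz mod fs = 3.25 MHz.
3.25 MHz ≤ fs/2 = 7.35 MHz, appears at 3.25 MHz.
54.95 MHz mod fs = 10.85 MHz.
10.85 MHz > fs/2 = 7.35 MHz, folds to fs − 10.85 MHz = 3.85 MHz.
10.9 MHz > fs/2 = 7.35 MHz, folds to fs − 10.9 MHz = 3.8 MHz.
40.25 MHz mod fs = 10.85 MHz.
10.85 MHz > fs/2 = 7.35 MHz, folds to fs − 10.85 MHz = 3.85 MHz.
Distinct values: {3.25 MHz, 3.8 MHz, 3.85 MHz}.

3.25 MHz, 3.8 MHz, 3.85 MHz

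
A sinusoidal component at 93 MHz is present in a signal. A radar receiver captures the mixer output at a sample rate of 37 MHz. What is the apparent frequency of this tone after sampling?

18 MHz

93 MHz mod fs = 19 MHz.
19 MHz > fs/2 = 18.5 MHz, folds to fs − 19 MHz = 18 MHz.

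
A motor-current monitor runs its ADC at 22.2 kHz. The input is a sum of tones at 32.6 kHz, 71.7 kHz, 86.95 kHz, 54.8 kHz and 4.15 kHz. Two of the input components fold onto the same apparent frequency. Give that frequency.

10.4 kHz

fs/2 = 11.1 kHz.
32.6 kHz mod fs = 10.4 kHz.
10.4 kHz ≤ fs/2 = 11.1 kHz, appears at 10.4 kHz.
71.7 kHz mod fs = 5.1 kHz.
5.1 kHz ≤ fs/2 = 11.1 kHz, appears at 5.1 kHz.
86.95 kHz mod fs = 20.35 kHz.
20.35 kHz > fs/2 = 11.1 kHz, folds to fs − 20.35 kHz = 1.85 kHz.
54.8 kHz mod fs = 10.4 kHz.
10.4 kHz ≤ fs/2 = 11.1 kHz, appears at 10.4 kHz.
4.15 kHz ≤ fs/2 = 11.1 kHz, passes unchanged.
32.6 kHz and 54.8 kHz both map to 10.4 kHz.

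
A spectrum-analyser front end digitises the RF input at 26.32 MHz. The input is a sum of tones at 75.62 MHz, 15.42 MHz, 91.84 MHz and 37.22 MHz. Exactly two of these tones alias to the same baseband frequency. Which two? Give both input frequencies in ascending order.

15.42 MHz, 37.22 MHz

fs/2 = 13.16 MHz.
75.62 MHz mod fs = 22.98 MHz.
22.98 MHz > fs/2 = 13.16 MHz, folds to fs − 22.98 MHz = 3.34 MHz.
15.42 MHz > fs/2 = 13.16 MHz, folds to fs − 15.42 MHz = 10.9 MHz.
91.84 MHz mod fs = 12.88 MHz.
12.88 MHz ≤ fs/2 = 13.16 MHz, appears at 12.88 MHz.
37.22 MHz mod fs = 10.9 MHz.
10.9 MHz ≤ fs/2 = 13.16 MHz, appears at 10.9 MHz.
15.42 MHz and 37.22 MHz both map to 10.9 MHz.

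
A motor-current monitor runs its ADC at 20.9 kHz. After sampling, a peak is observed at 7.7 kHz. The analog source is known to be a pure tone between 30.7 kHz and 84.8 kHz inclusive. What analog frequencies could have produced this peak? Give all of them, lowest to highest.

Frequencies that alias to 7.7 kHz are k·fs ± 7.7 kHz for integer k ≥ 0.
k=0: 7.7 kHz.
k=1: 13.2 kHz, 28.6 kHz.
k=2: 34.1 kHz, 49.5 kHz.
k=3: 55 kHz, 70.4 kHz.
k=4: 75.9 kHz, 91.3 kHz.
k=5: 96.8 kHz, 112.2 kHz.
Within [30.7 kHz, 84.8 kHz]: 34.1 kHz, 49.5 kHz, 55 kHz, 70.4 kHz, 75.9 kHz.

34.1 kHz, 49.5 kHz, 55 kHz, 70.4 kHz, 75.9 kHz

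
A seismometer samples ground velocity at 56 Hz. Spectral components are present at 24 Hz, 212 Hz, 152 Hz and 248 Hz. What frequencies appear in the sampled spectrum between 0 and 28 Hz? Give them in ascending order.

fs/2 = 28 Hz.
24 Hz ≤ fs/2 = 28 Hz, passes unchanged.
212 Hz mod fs = 44 Hz.
44 Hz > fs/2 = 28 Hz, folds to fs − 44 Hz = 12 Hz.
152 Hz mod fs = 40 Hz.
40 Hz > fs/2 = 28 Hz, folds to fs − 40 Hz = 16 Hz.
248 Hz mod fs = 24 Hz.
24 Hz ≤ fs/2 = 28 Hz, appears at 24 Hz.
Distinct values: {12 Hz, 16 Hz, 24 Hz}.

12 Hz, 16 Hz, 24 Hz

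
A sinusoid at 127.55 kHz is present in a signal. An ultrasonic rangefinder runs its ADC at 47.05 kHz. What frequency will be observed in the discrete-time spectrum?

13.6 kHz

127.55 kHz mod fs = 33.45 kHz.
33.45 kHz > fs/2 = 23.525 kHz, folds to fs − 33.45 kHz = 13.6 kHz.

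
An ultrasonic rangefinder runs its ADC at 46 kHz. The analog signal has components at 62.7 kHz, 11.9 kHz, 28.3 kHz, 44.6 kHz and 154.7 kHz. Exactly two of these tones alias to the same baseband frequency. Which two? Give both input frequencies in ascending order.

62.7 kHz, 154.7 kHz

fs/2 = 23 kHz.
62.7 kHz mod fs = 16.7 kHz.
16.7 kHz ≤ fs/2 = 23 kHz, appears at 16.7 kHz.
11.9 kHz ≤ fs/2 = 23 kHz, passes unchanged.
28.3 kHz > fs/2 = 23 kHz, folds to fs − 28.3 kHz = 17.7 kHz.
44.6 kHz > fs/2 = 23 kHz, folds to fs − 44.6 kHz = 1.4 kHz.
154.7 kHz mod fs = 16.7 kHz.
16.7 kHz ≤ fs/2 = 23 kHz, appears at 16.7 kHz.
62.7 kHz and 154.7 kHz both map to 16.7 kHz.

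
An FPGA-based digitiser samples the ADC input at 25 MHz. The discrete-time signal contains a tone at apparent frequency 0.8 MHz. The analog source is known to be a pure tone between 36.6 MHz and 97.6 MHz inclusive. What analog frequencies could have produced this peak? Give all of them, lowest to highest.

49.2 MHz, 50.8 MHz, 74.2 MHz, 75.8 MHz

Frequencies that alias to 0.8 MHz are k·fs ± 0.8 MHz for integer k ≥ 0.
k=0: 0.8 MHz.
k=1: 24.2 MHz, 25.8 MHz.
k=2: 49.2 MHz, 50.8 MHz.
k=3: 74.2 MHz, 75.8 MHz.
k=4: 99.2 MHz, 100.8 MHz.
Within [36.6 MHz, 97.6 MHz]: 49.2 MHz, 50.8 MHz, 74.2 MHz, 75.8 MHz.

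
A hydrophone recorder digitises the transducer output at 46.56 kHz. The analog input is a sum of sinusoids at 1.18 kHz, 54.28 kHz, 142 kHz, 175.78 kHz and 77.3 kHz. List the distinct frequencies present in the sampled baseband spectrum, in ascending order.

fs/2 = 23.28 kHz.
1.18 kHz ≤ fs/2 = 23.28 kHz, passes unchanged.
54.28 kHz mod fs = 7.72 kHz.
7.72 kHz ≤ fs/2 = 23.28 kHz, appears at 7.72 kHz.
142 kHz mod fs = 2.32 kHz.
2.32 kHz ≤ fs/2 = 23.28 kHz, appears at 2.32 kHz.
175.78 kHz mod fs = 36.1 kHz.
36.1 kHz > fs/2 = 23.28 kHz, folds to fs − 36.1 kHz = 10.46 kHz.
77.3 kHz mod fs = 30.74 kHz.
30.74 kHz > fs/2 = 23.28 kHz, folds to fs − 30.74 kHz = 15.82 kHz.
Distinct values: {1.18 kHz, 2.32 kHz, 7.72 kHz, 10.46 kHz, 15.82 kHz}.

1.18 kHz, 2.32 kHz, 7.72 kHz, 10.46 kHz, 15.82 kHz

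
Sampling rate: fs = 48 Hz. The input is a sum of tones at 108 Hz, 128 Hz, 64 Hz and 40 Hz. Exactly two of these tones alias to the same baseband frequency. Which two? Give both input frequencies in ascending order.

fs/2 = 24 Hz.
108 Hz mod fs = 12 Hz.
12 Hz ≤ fs/2 = 24 Hz, appears at 12 Hz.
128 Hz mod fs = 32 Hz.
32 Hz > fs/2 = 24 Hz, folds to fs − 32 Hz = 16 Hz.
64 Hz mod fs = 16 Hz.
16 Hz ≤ fs/2 = 24 Hz, appears at 16 Hz.
40 Hz > fs/2 = 24 Hz, folds to fs − 40 Hz = 8 Hz.
64 Hz and 128 Hz both map to 16 Hz.

64 Hz, 128 Hz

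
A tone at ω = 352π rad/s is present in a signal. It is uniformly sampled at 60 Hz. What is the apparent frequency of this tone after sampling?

ω = 352π rad/s → f = ω/(2π) = 176 Hz.
176 Hz mod fs = 56 Hz.
56 Hz > fs/2 = 30 Hz, folds to fs − 56 Hz = 4 Hz.

4 Hz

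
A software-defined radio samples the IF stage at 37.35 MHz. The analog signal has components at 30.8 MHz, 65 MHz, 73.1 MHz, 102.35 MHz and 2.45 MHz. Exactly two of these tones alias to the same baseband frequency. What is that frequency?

fs/2 = 18.675 MHz.
30.8 MHz > fs/2 = 18.675 MHz, folds to fs − 30.8 MHz = 6.55 MHz.
65 MHz mod fs = 27.65 MHz.
27.65 MHz > fs/2 = 18.675 MHz, folds to fs − 27.65 MHz = 9.7 MHz.
73.1 MHz mod fs = 35.75 MHz.
35.75 MHz > fs/2 = 18.675 MHz, folds to fs − 35.75 MHz = 1.6 MHz.
102.35 MHz mod fs = 27.65 MHz.
27.65 MHz > fs/2 = 18.675 MHz, folds to fs − 27.65 MHz = 9.7 MHz.
2.45 MHz ≤ fs/2 = 18.675 MHz, passes unchanged.
65 MHz and 102.35 MHz both map to 9.7 MHz.

9.7 MHz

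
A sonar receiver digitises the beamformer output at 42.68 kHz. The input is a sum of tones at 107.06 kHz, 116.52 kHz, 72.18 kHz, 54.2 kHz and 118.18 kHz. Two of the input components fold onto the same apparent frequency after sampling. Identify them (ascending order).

fs/2 = 21.34 kHz.
107.06 kHz mod fs = 21.7 kHz.
21.7 kHz > fs/2 = 21.34 kHz, folds to fs − 21.7 kHz = 20.98 kHz.
116.52 kHz mod fs = 31.16 kHz.
31.16 kHz > fs/2 = 21.34 kHz, folds to fs − 31.16 kHz = 11.52 kHz.
72.18 kHz mod fs = 29.5 kHz.
29.5 kHz > fs/2 = 21.34 kHz, folds to fs − 29.5 kHz = 13.18 kHz.
54.2 kHz mod fs = 11.52 kHz.
11.52 kHz ≤ fs/2 = 21.34 kHz, appears at 11.52 kHz.
118.18 kHz mod fs = 32.82 kHz.
32.82 kHz > fs/2 = 21.34 kHz, folds to fs − 32.82 kHz = 9.86 kHz.
54.2 kHz and 116.52 kHz both map to 11.52 kHz.

54.2 kHz, 116.52 kHz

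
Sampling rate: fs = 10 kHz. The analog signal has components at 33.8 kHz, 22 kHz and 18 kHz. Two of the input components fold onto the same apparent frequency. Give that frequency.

2 kHz

fs/2 = 5 kHz.
33.8 kHz mod fs = 3.8 kHz.
3.8 kHz ≤ fs/2 = 5 kHz, appears at 3.8 kHz.
22 kHz mod fs = 2 kHz.
2 kHz ≤ fs/2 = 5 kHz, appears at 2 kHz.
18 kHz mod fs = 8 kHz.
8 kHz > fs/2 = 5 kHz, folds to fs − 8 kHz = 2 kHz.
18 kHz and 22 kHz both map to 2 kHz.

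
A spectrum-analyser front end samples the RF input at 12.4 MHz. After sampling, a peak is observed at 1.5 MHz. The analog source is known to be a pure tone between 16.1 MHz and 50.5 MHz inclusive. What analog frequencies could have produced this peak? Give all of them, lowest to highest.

Frequencies that alias to 1.5 MHz are k·fs ± 1.5 MHz for integer k ≥ 0.
k=0: 1.5 MHz.
k=1: 10.9 MHz, 13.9 MHz.
k=2: 23.3 MHz, 26.3 MHz.
k=3: 35.7 MHz, 38.7 MHz.
k=4: 48.1 MHz, 51.1 MHz.
k=5: 60.5 MHz, 63.5 MHz.
Within [16.1 MHz, 50.5 MHz]: 23.3 MHz, 26.3 MHz, 35.7 MHz, 38.7 MHz, 48.1 MHz.

23.3 MHz, 26.3 MHz, 35.7 MHz, 38.7 MHz, 48.1 MHz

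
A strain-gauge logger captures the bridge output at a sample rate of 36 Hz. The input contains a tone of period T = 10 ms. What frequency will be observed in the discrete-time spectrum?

T = 10 ms → f = 1/T = 100 Hz.
100 Hz mod fs = 28 Hz.
28 Hz > fs/2 = 18 Hz, folds to fs − 28 Hz = 8 Hz.

8 Hz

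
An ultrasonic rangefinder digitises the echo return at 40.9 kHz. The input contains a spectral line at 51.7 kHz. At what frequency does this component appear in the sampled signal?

10.8 kHz

51.7 kHz mod fs = 10.8 kHz.
10.8 kHz ≤ fs/2 = 20.45 kHz, appears at 10.8 kHz.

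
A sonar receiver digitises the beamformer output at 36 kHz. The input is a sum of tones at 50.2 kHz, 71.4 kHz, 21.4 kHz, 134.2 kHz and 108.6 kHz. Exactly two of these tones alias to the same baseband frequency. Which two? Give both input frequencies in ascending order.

fs/2 = 18 kHz.
50.2 kHz mod fs = 14.2 kHz.
14.2 kHz ≤ fs/2 = 18 kHz, appears at 14.2 kHz.
71.4 kHz mod fs = 35.4 kHz.
35.4 kHz > fs/2 = 18 kHz, folds to fs − 35.4 kHz = 0.6 kHz.
21.4 kHz > fs/2 = 18 kHz, folds to fs − 21.4 kHz = 14.6 kHz.
134.2 kHz mod fs = 26.2 kHz.
26.2 kHz > fs/2 = 18 kHz, folds to fs − 26.2 kHz = 9.8 kHz.
108.6 kHz mod fs = 0.6 kHz.
0.6 kHz ≤ fs/2 = 18 kHz, appears at 0.6 kHz.
71.4 kHz and 108.6 kHz both map to 0.6 kHz.

71.4 kHz, 108.6 kHz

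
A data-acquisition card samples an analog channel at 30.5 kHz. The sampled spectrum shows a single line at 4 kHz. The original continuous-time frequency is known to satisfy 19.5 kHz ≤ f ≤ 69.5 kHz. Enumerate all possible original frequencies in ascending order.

Frequencies that alias to 4 kHz are k·fs ± 4 kHz for integer k ≥ 0.
k=0: 4 kHz.
k=1: 26.5 kHz, 34.5 kHz.
k=2: 57 kHz, 65 kHz.
k=3: 87.5 kHz, 95.5 kHz.
Within [19.5 kHz, 69.5 kHz]: 26.5 kHz, 34.5 kHz, 57 kHz, 65 kHz.

26.5 kHz, 34.5 kHz, 57 kHz, 65 kHz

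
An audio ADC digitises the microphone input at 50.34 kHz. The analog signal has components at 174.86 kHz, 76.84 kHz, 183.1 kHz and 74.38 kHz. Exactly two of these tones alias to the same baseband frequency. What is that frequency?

fs/2 = 25.17 kHz.
174.86 kHz mod fs = 23.84 kHz.
23.84 kHz ≤ fs/2 = 25.17 kHz, appears at 23.84 kHz.
76.84 kHz mod fs = 26.5 kHz.
26.5 kHz > fs/2 = 25.17 kHz, folds to fs − 26.5 kHz = 23.84 kHz.
183.1 kHz mod fs = 32.08 kHz.
32.08 kHz > fs/2 = 25.17 kHz, folds to fs − 32.08 kHz = 18.26 kHz.
74.38 kHz mod fs = 24.04 kHz.
24.04 kHz ≤ fs/2 = 25.17 kHz, appears at 24.04 kHz.
76.84 kHz and 174.86 kHz both map to 23.84 kHz.

23.84 kHz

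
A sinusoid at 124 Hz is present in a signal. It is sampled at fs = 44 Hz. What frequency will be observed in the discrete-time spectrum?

124 Hz mod fs = 36 Hz.
36 Hz > fs/2 = 22 Hz, folds to fs − 36 Hz = 8 Hz.

8 Hz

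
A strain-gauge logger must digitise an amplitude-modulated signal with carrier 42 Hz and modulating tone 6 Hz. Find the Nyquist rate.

96 Hz

AM sidebands sit at fc ± fm = 36 Hz and 48 Hz.
Highest-frequency component: 48 Hz.
Nyquist rate = 2 × 48 Hz = 96 Hz.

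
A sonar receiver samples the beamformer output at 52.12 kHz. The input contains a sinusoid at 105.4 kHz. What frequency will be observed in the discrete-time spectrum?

105.4 kHz mod fs = 1.16 kHz.
1.16 kHz ≤ fs/2 = 26.06 kHz, appears at 1.16 kHz.

1.16 kHz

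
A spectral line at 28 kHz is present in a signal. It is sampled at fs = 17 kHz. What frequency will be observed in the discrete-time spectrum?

28 kHz mod fs = 11 kHz.
11 kHz > fs/2 = 8.5 kHz, folds to fs − 11 kHz = 6 kHz.

6 kHz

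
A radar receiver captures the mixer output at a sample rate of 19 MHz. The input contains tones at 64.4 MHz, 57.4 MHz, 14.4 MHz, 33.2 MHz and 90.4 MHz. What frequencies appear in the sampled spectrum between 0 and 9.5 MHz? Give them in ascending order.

0.4 MHz, 4.6 MHz, 4.8 MHz, 7.4 MHz

fs/2 = 9.5 MHz.
64.4 MHz mod fs = 7.4 MHz.
7.4 MHz ≤ fs/2 = 9.5 MHz, appears at 7.4 MHz.
57.4 MHz mod fs = 0.4 MHz.
0.4 MHz ≤ fs/2 = 9.5 MHz, appears at 0.4 MHz.
14.4 MHz > fs/2 = 9.5 MHz, folds to fs − 14.4 MHz = 4.6 MHz.
33.2 MHz mod fs = 14.2 MHz.
14.2 MHz > fs/2 = 9.5 MHz, folds to fs − 14.2 MHz = 4.8 MHz.
90.4 MHz mod fs = 14.4 MHz.
14.4 MHz > fs/2 = 9.5 MHz, folds to fs − 14.4 MHz = 4.6 MHz.
Distinct values: {0.4 MHz, 4.6 MHz, 4.8 MHz, 7.4 MHz}.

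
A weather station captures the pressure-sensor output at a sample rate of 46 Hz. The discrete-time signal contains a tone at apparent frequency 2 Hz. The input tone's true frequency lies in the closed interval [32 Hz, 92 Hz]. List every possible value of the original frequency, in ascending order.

44 Hz, 48 Hz, 90 Hz

Frequencies that alias to 2 Hz are k·fs ± 2 Hz for integer k ≥ 0.
k=0: 2 Hz.
k=1: 44 Hz, 48 Hz.
k=2: 90 Hz, 94 Hz.
k=3: 136 Hz, 140 Hz.
Within [32 Hz, 92 Hz]: 44 Hz, 48 Hz, 90 Hz.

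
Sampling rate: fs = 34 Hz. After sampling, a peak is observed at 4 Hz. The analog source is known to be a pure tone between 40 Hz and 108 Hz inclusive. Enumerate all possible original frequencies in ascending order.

64 Hz, 72 Hz, 98 Hz, 106 Hz

Frequencies that alias to 4 Hz are k·fs ± 4 Hz for integer k ≥ 0.
k=0: 4 Hz.
k=1: 30 Hz, 38 Hz.
k=2: 64 Hz, 72 Hz.
k=3: 98 Hz, 106 Hz.
k=4: 132 Hz, 140 Hz.
Within [40 Hz, 108 Hz]: 64 Hz, 72 Hz, 98 Hz, 106 Hz.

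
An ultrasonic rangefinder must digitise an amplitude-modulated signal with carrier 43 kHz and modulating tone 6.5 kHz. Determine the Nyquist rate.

AM sidebands sit at fc ± fm = 36.5 kHz and 49.5 kHz.
Highest-frequency component: 49.5 kHz.
Nyquist rate = 2 × 49.5 kHz = 99 kHz.

99 kHz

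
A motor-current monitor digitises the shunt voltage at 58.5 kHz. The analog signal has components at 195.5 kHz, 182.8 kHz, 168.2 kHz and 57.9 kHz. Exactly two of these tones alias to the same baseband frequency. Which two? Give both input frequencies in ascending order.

fs/2 = 29.25 kHz.
195.5 kHz mod fs = 20 kHz.
20 kHz ≤ fs/2 = 29.25 kHz, appears at 20 kHz.
182.8 kHz mod fs = 7.3 kHz.
7.3 kHz ≤ fs/2 = 29.25 kHz, appears at 7.3 kHz.
168.2 kHz mod fs = 51.2 kHz.
51.2 kHz > fs/2 = 29.25 kHz, folds to fs − 51.2 kHz = 7.3 kHz.
57.9 kHz > fs/2 = 29.25 kHz, folds to fs − 57.9 kHz = 0.6 kHz.
168.2 kHz and 182.8 kHz both map to 7.3 kHz.

168.2 kHz, 182.8 kHz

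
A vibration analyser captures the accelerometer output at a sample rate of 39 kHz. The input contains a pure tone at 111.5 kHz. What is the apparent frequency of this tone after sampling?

5.5 kHz

111.5 kHz mod fs = 33.5 kHz.
33.5 kHz > fs/2 = 19.5 kHz, folds to fs − 33.5 kHz = 5.5 kHz.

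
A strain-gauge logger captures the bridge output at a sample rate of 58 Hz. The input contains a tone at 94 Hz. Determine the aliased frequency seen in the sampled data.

94 Hz mod fs = 36 Hz.
36 Hz > fs/2 = 29 Hz, folds to fs − 36 Hz = 22 Hz.

22 Hz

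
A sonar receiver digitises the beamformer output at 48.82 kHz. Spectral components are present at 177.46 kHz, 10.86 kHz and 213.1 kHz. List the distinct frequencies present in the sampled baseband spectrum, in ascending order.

10.86 kHz, 17.82 kHz

fs/2 = 24.41 kHz.
177.46 kHz mod fs = 31 kHz.
31 kHz > fs/2 = 24.41 kHz, folds to fs − 31 kHz = 17.82 kHz.
10.86 kHz ≤ fs/2 = 24.41 kHz, passes unchanged.
213.1 kHz mod fs = 17.82 kHz.
17.82 kHz ≤ fs/2 = 24.41 kHz, appears at 17.82 kHz.
Distinct values: {10.86 kHz, 17.82 kHz}.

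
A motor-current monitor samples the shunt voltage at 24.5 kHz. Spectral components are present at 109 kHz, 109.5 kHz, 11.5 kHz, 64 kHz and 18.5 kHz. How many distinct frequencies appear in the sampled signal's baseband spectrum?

fs/2 = 12.25 kHz.
109 kHz mod fs = 11 kHz.
11 kHz ≤ fs/2 = 12.25 kHz, appears at 11 kHz.
109.5 kHz mod fs = 11.5 kHz.
11.5 kHz ≤ fs/2 = 12.25 kHz, appears at 11.5 kHz.
11.5 kHz ≤ fs/2 = 12.25 kHz, passes unchanged.
64 kHz mod fs = 15 kHz.
15 kHz > fs/2 = 12.25 kHz, folds to fs − 15 kHz = 9.5 kHz.
18.5 kHz > fs/2 = 12.25 kHz, folds to fs − 18.5 kHz = 6 kHz.
Distinct values: {6 kHz, 9.5 kHz, 11 kHz, 11.5 kHz} → 4.

4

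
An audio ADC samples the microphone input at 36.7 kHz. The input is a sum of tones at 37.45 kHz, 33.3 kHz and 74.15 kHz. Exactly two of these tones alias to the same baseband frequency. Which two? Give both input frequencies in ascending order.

fs/2 = 18.35 kHz.
37.45 kHz mod fs = 0.75 kHz.
0.75 kHz ≤ fs/2 = 18.35 kHz, appears at 0.75 kHz.
33.3 kHz > fs/2 = 18.35 kHz, folds to fs − 33.3 kHz = 3.4 kHz.
74.15 kHz mod fs = 0.75 kHz.
0.75 kHz ≤ fs/2 = 18.35 kHz, appears at 0.75 kHz.
37.45 kHz and 74.15 kHz both map to 0.75 kHz.

37.45 kHz, 74.15 kHz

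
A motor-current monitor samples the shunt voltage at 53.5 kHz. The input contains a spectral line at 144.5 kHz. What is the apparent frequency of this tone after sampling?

144.5 kHz mod fs = 37.5 kHz.
37.5 kHz > fs/2 = 26.75 kHz, folds to fs − 37.5 kHz = 16 kHz.

16 kHz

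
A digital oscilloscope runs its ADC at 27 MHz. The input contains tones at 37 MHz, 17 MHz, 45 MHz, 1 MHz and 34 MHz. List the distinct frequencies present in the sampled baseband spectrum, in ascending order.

fs/2 = 13.5 MHz.
37 MHz mod fs = 10 MHz.
10 MHz ≤ fs/2 = 13.5 MHz, appears at 10 MHz.
17 MHz > fs/2 = 13.5 MHz, folds to fs − 17 MHz = 10 MHz.
45 MHz mod fs = 18 MHz.
18 MHz > fs/2 = 13.5 MHz, folds to fs − 18 MHz = 9 MHz.
1 MHz ≤ fs/2 = 13.5 MHz, passes unchanged.
34 MHz mod fs = 7 MHz.
7 MHz ≤ fs/2 = 13.5 MHz, appears at 7 MHz.
Distinct values: {1 MHz, 7 MHz, 9 MHz, 10 MHz}.

1 MHz, 7 MHz, 9 MHz, 10 MHz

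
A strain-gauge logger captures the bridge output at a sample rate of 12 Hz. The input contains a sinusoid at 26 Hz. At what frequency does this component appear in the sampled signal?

26 Hz mod fs = 2 Hz.
2 Hz ≤ fs/2 = 6 Hz, appears at 2 Hz.

2 Hz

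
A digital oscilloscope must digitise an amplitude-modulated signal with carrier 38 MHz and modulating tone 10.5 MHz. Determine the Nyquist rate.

97 MHz

AM sidebands sit at fc ± fm = 27.5 MHz and 48.5 MHz.
Highest-frequency component: 48.5 MHz.
Nyquist rate = 2 × 48.5 MHz = 97 MHz.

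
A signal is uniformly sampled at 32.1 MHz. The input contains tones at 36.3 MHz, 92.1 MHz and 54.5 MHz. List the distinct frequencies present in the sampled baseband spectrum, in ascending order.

4.2 MHz, 9.7 MHz

fs/2 = 16.05 MHz.
36.3 MHz mod fs = 4.2 MHz.
4.2 MHz ≤ fs/2 = 16.05 MHz, appears at 4.2 MHz.
92.1 MHz mod fs = 27.9 MHz.
27.9 MHz > fs/2 = 16.05 MHz, folds to fs − 27.9 MHz = 4.2 MHz.
54.5 MHz mod fs = 22.4 MHz.
22.4 MHz > fs/2 = 16.05 MHz, folds to fs − 22.4 MHz = 9.7 MHz.
Distinct values: {4.2 MHz, 9.7 MHz}.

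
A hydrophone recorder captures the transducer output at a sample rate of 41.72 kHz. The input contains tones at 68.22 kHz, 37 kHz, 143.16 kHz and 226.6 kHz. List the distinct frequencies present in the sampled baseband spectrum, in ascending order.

4.72 kHz, 15.22 kHz, 18 kHz

fs/2 = 20.86 kHz.
68.22 kHz mod fs = 26.5 kHz.
26.5 kHz > fs/2 = 20.86 kHz, folds to fs − 26.5 kHz = 15.22 kHz.
37 kHz > fs/2 = 20.86 kHz, folds to fs − 37 kHz = 4.72 kHz.
143.16 kHz mod fs = 18 kHz.
18 kHz ≤ fs/2 = 20.86 kHz, appears at 18 kHz.
226.6 kHz mod fs = 18 kHz.
18 kHz ≤ fs/2 = 20.86 kHz, appears at 18 kHz.
Distinct values: {4.72 kHz, 15.22 kHz, 18 kHz}.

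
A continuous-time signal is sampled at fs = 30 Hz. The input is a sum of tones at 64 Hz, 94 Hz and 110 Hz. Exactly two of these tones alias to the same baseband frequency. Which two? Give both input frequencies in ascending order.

64 Hz, 94 Hz

fs/2 = 15 Hz.
64 Hz mod fs = 4 Hz.
4 Hz ≤ fs/2 = 15 Hz, appears at 4 Hz.
94 Hz mod fs = 4 Hz.
4 Hz ≤ fs/2 = 15 Hz, appears at 4 Hz.
110 Hz mod fs = 20 Hz.
20 Hz > fs/2 = 15 Hz, folds to fs − 20 Hz = 10 Hz.
64 Hz and 94 Hz both map to 4 Hz.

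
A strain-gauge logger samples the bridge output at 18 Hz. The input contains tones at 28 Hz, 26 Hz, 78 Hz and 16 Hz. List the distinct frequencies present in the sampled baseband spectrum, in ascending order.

2 Hz, 6 Hz, 8 Hz

fs/2 = 9 Hz.
28 Hz mod fs = 10 Hz.
10 Hz > fs/2 = 9 Hz, folds to fs − 10 Hz = 8 Hz.
26 Hz mod fs = 8 Hz.
8 Hz ≤ fs/2 = 9 Hz, appears at 8 Hz.
78 Hz mod fs = 6 Hz.
6 Hz ≤ fs/2 = 9 Hz, appears at 6 Hz.
16 Hz > fs/2 = 9 Hz, folds to fs − 16 Hz = 2 Hz.
Distinct values: {2 Hz, 6 Hz, 8 Hz}.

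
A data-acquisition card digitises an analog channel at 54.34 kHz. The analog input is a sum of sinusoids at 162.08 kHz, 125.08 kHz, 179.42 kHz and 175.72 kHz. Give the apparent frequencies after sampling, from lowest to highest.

fs/2 = 27.17 kHz.
162.08 kHz mod fs = 53.4 kHz.
53.4 kHz > fs/2 = 27.17 kHz, folds to fs − 53.4 kHz = 0.94 kHz.
125.08 kHz mod fs = 16.4 kHz.
16.4 kHz ≤ fs/2 = 27.17 kHz, appears at 16.4 kHz.
179.42 kHz mod fs = 16.4 kHz.
16.4 kHz ≤ fs/2 = 27.17 kHz, appears at 16.4 kHz.
175.72 kHz mod fs = 12.7 kHz.
12.7 kHz ≤ fs/2 = 27.17 kHz, appears at 12.7 kHz.
Distinct values: {0.94 kHz, 12.7 kHz, 16.4 kHz}.

0.94 kHz, 12.7 kHz, 16.4 kHz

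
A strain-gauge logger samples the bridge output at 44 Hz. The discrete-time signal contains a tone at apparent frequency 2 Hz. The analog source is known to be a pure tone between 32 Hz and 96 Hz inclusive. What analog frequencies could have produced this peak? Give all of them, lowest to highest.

Frequencies that alias to 2 Hz are k·fs ± 2 Hz for integer k ≥ 0.
k=0: 2 Hz.
k=1: 42 Hz, 46 Hz.
k=2: 86 Hz, 90 Hz.
k=3: 130 Hz, 134 Hz.
Within [32 Hz, 96 Hz]: 42 Hz, 46 Hz, 86 Hz, 90 Hz.

42 Hz, 46 Hz, 86 Hz, 90 Hz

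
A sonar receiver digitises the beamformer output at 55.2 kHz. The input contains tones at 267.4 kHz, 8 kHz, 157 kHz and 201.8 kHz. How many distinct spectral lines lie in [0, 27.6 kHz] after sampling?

fs/2 = 27.6 kHz.
267.4 kHz mod fs = 46.6 kHz.
46.6 kHz > fs/2 = 27.6 kHz, folds to fs − 46.6 kHz = 8.6 kHz.
8 kHz ≤ fs/2 = 27.6 kHz, passes unchanged.
157 kHz mod fs = 46.6 kHz.
46.6 kHz > fs/2 = 27.6 kHz, folds to fs − 46.6 kHz = 8.6 kHz.
201.8 kHz mod fs = 36.2 kHz.
36.2 kHz > fs/2 = 27.6 kHz, folds to fs − 36.2 kHz = 19 kHz.
Distinct values: {8 kHz, 8.6 kHz, 19 kHz} → 3.

3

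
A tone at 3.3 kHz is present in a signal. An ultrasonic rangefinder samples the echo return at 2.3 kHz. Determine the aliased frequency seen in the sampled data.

1 kHz

3.3 kHz mod fs = 1 kHz.
1 kHz ≤ fs/2 = 1.15 kHz, appears at 1 kHz.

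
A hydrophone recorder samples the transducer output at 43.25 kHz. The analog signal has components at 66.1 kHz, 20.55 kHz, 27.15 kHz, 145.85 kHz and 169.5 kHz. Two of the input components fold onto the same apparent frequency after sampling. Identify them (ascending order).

27.15 kHz, 145.85 kHz

fs/2 = 21.625 kHz.
66.1 kHz mod fs = 22.85 kHz.
22.85 kHz > fs/2 = 21.625 kHz, folds to fs − 22.85 kHz = 20.4 kHz.
20.55 kHz ≤ fs/2 = 21.625 kHz, passes unchanged.
27.15 kHz > fs/2 = 21.625 kHz, folds to fs − 27.15 kHz = 16.1 kHz.
145.85 kHz mod fs = 16.1 kHz.
16.1 kHz ≤ fs/2 = 21.625 kHz, appears at 16.1 kHz.
169.5 kHz mod fs = 39.75 kHz.
39.75 kHz > fs/2 = 21.625 kHz, folds to fs − 39.75 kHz = 3.5 kHz.
27.15 kHz and 145.85 kHz both map to 16.1 kHz.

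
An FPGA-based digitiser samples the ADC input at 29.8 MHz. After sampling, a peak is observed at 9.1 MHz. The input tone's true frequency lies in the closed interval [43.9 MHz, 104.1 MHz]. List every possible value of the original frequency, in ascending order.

50.5 MHz, 68.7 MHz, 80.3 MHz, 98.5 MHz

Frequencies that alias to 9.1 MHz are k·fs ± 9.1 MHz for integer k ≥ 0.
k=0: 9.1 MHz.
k=1: 20.7 MHz, 38.9 MHz.
k=2: 50.5 MHz, 68.7 MHz.
k=3: 80.3 MHz, 98.5 MHz.
k=4: 110.1 MHz, 128.3 MHz.
Within [43.9 MHz, 104.1 MHz]: 50.5 MHz, 68.7 MHz, 80.3 MHz, 98.5 MHz.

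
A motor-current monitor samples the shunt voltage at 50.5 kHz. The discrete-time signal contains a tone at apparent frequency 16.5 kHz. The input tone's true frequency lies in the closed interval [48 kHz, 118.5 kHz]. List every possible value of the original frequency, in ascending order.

Frequencies that alias to 16.5 kHz are k·fs ± 16.5 kHz for integer k ≥ 0.
k=0: 16.5 kHz.
k=1: 34 kHz, 67 kHz.
k=2: 84.5 kHz, 117.5 kHz.
k=3: 135 kHz, 168 kHz.
Within [48 kHz, 118.5 kHz]: 67 kHz, 84.5 kHz, 117.5 kHz.

67 kHz, 84.5 kHz, 117.5 kHz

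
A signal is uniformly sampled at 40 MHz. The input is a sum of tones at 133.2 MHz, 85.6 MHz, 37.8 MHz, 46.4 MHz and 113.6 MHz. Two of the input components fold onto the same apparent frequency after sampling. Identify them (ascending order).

46.4 MHz, 113.6 MHz

fs/2 = 20 MHz.
133.2 MHz mod fs = 13.2 MHz.
13.2 MHz ≤ fs/2 = 20 MHz, appears at 13.2 MHz.
85.6 MHz mod fs = 5.6 MHz.
5.6 MHz ≤ fs/2 = 20 MHz, appears at 5.6 MHz.
37.8 MHz > fs/2 = 20 MHz, folds to fs − 37.8 MHz = 2.2 MHz.
46.4 MHz mod fs = 6.4 MHz.
6.4 MHz ≤ fs/2 = 20 MHz, appears at 6.4 MHz.
113.6 MHz mod fs = 33.6 MHz.
33.6 MHz > fs/2 = 20 MHz, folds to fs − 33.6 MHz = 6.4 MHz.
46.4 MHz and 113.6 MHz both map to 6.4 MHz.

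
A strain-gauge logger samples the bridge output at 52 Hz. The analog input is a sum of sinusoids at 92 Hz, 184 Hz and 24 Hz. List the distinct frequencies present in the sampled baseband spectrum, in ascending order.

12 Hz, 24 Hz

fs/2 = 26 Hz.
92 Hz mod fs = 40 Hz.
40 Hz > fs/2 = 26 Hz, folds to fs − 40 Hz = 12 Hz.
184 Hz mod fs = 28 Hz.
28 Hz > fs/2 = 26 Hz, folds to fs − 28 Hz = 24 Hz.
24 Hz ≤ fs/2 = 26 Hz, passes unchanged.
Distinct values: {12 Hz, 24 Hz}.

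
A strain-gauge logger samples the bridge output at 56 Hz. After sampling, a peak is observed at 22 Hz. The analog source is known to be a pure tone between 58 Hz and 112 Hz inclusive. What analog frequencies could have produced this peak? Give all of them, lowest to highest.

78 Hz, 90 Hz

Frequencies that alias to 22 Hz are k·fs ± 22 Hz for integer k ≥ 0.
k=0: 22 Hz.
k=1: 34 Hz, 78 Hz.
k=2: 90 Hz, 134 Hz.
k=3: 146 Hz, 190 Hz.
Within [58 Hz, 112 Hz]: 78 Hz, 90 Hz.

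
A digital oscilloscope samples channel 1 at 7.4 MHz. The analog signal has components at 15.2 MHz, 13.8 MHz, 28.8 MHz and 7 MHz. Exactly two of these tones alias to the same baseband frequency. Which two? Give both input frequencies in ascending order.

7 MHz, 15.2 MHz

fs/2 = 3.7 MHz.
15.2 MHz mod fs = 0.4 MHz.
0.4 MHz ≤ fs/2 = 3.7 MHz, appears at 0.4 MHz.
13.8 MHz mod fs = 6.4 MHz.
6.4 MHz > fs/2 = 3.7 MHz, folds to fs − 6.4 MHz = 1 MHz.
28.8 MHz mod fs = 6.6 MHz.
6.6 MHz > fs/2 = 3.7 MHz, folds to fs − 6.6 MHz = 0.8 MHz.
7 MHz > fs/2 = 3.7 MHz, folds to fs − 7 MHz = 0.4 MHz.
7 MHz and 15.2 MHz both map to 0.4 MHz.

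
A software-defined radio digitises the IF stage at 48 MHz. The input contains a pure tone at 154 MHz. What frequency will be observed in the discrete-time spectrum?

10 MHz

154 MHz mod fs = 10 MHz.
10 MHz ≤ fs/2 = 24 MHz, appears at 10 MHz.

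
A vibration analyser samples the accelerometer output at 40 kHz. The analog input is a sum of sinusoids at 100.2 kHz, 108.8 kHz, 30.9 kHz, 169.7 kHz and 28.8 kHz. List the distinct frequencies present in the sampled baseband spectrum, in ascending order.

fs/2 = 20 kHz.
100.2 kHz mod fs = 20.2 kHz.
20.2 kHz > fs/2 = 20 kHz, folds to fs − 20.2 kHz = 19.8 kHz.
108.8 kHz mod fs = 28.8 kHz.
28.8 kHz > fs/2 = 20 kHz, folds to fs − 28.8 kHz = 11.2 kHz.
30.9 kHz > fs/2 = 20 kHz, folds to fs − 30.9 kHz = 9.1 kHz.
169.7 kHz mod fs = 9.7 kHz.
9.7 kHz ≤ fs/2 = 20 kHz, appears at 9.7 kHz.
28.8 kHz > fs/2 = 20 kHz, folds to fs − 28.8 kHz = 11.2 kHz.
Distinct values: {9.1 kHz, 9.7 kHz, 11.2 kHz, 19.8 kHz}.

9.1 kHz, 9.7 kHz, 11.2 kHz, 19.8 kHz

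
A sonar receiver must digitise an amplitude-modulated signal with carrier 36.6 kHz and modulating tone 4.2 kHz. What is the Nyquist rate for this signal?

81.6 kHz

AM sidebands sit at fc ± fm = 32.4 kHz and 40.8 kHz.
Highest-frequency component: 40.8 kHz.
Nyquist rate = 2 × 40.8 kHz = 81.6 kHz.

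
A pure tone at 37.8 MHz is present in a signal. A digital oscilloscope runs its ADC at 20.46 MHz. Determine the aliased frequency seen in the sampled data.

37.8 MHz mod fs = 17.34 MHz.
17.34 MHz > fs/2 = 10.23 MHz, folds to fs − 17.34 MHz = 3.12 MHz.

3.12 MHz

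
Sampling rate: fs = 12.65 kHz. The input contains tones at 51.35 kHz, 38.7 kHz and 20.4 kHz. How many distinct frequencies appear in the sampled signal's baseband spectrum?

2

fs/2 = 6.325 kHz.
51.35 kHz mod fs = 0.75 kHz.
0.75 kHz ≤ fs/2 = 6.325 kHz, appears at 0.75 kHz.
38.7 kHz mod fs = 0.75 kHz.
0.75 kHz ≤ fs/2 = 6.325 kHz, appears at 0.75 kHz.
20.4 kHz mod fs = 7.75 kHz.
7.75 kHz > fs/2 = 6.325 kHz, folds to fs − 7.75 kHz = 4.9 kHz.
Distinct values: {0.75 kHz, 4.9 kHz} → 2.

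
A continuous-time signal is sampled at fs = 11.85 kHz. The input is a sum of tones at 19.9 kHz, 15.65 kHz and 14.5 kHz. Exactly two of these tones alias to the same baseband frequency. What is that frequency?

3.8 kHz

fs/2 = 5.925 kHz.
19.9 kHz mod fs = 8.05 kHz.
8.05 kHz > fs/2 = 5.925 kHz, folds to fs − 8.05 kHz = 3.8 kHz.
15.65 kHz mod fs = 3.8 kHz.
3.8 kHz ≤ fs/2 = 5.925 kHz, appears at 3.8 kHz.
14.5 kHz mod fs = 2.65 kHz.
2.65 kHz ≤ fs/2 = 5.925 kHz, appears at 2.65 kHz.
15.65 kHz and 19.9 kHz both map to 3.8 kHz.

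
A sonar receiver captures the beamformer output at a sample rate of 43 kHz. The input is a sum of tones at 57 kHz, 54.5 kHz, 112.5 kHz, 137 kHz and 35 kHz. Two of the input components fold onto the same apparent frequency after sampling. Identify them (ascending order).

fs/2 = 21.5 kHz.
57 kHz mod fs = 14 kHz.
14 kHz ≤ fs/2 = 21.5 kHz, appears at 14 kHz.
54.5 kHz mod fs = 11.5 kHz.
11.5 kHz ≤ fs/2 = 21.5 kHz, appears at 11.5 kHz.
112.5 kHz mod fs = 26.5 kHz.
26.5 kHz > fs/2 = 21.5 kHz, folds to fs − 26.5 kHz = 16.5 kHz.
137 kHz mod fs = 8 kHz.
8 kHz ≤ fs/2 = 21.5 kHz, appears at 8 kHz.
35 kHz > fs/2 = 21.5 kHz, folds to fs − 35 kHz = 8 kHz.
35 kHz and 137 kHz both map to 8 kHz.

35 kHz, 137 kHz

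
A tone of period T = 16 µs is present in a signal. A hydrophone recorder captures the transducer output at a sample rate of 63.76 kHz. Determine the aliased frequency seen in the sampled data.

T = 16 µs → f = 1/T = 62.5 kHz.
62.5 kHz > fs/2 = 31.88 kHz, folds to fs − 62.5 kHz = 1.26 kHz.

1.26 kHz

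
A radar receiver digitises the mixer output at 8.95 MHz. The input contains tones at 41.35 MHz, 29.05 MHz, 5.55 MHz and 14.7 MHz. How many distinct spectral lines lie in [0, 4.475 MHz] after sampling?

fs/2 = 4.475 MHz.
41.35 MHz mod fs = 5.55 MHz.
5.55 MHz > fs/2 = 4.475 MHz, folds to fs − 5.55 MHz = 3.4 MHz.
29.05 MHz mod fs = 2.2 MHz.
2.2 MHz ≤ fs/2 = 4.475 MHz, appears at 2.2 MHz.
5.55 MHz > fs/2 = 4.475 MHz, folds to fs − 5.55 MHz = 3.4 MHz.
14.7 MHz mod fs = 5.75 MHz.
5.75 MHz > fs/2 = 4.475 MHz, folds to fs − 5.75 MHz = 3.2 MHz.
Distinct values: {2.2 MHz, 3.2 MHz, 3.4 MHz} → 3.

3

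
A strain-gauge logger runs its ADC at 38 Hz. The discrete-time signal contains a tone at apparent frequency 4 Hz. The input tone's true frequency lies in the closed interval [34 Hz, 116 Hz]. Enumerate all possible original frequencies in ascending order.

34 Hz, 42 Hz, 72 Hz, 80 Hz, 110 Hz

Frequencies that alias to 4 Hz are k·fs ± 4 Hz for integer k ≥ 0.
k=0: 4 Hz.
k=1: 34 Hz, 42 Hz.
k=2: 72 Hz, 80 Hz.
k=3: 110 Hz, 118 Hz.
k=4: 148 Hz, 156 Hz.
Within [34 Hz, 116 Hz]: 34 Hz, 42 Hz, 72 Hz, 80 Hz, 110 Hz.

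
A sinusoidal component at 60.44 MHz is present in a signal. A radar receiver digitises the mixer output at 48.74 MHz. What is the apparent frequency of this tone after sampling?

11.7 MHz

60.44 MHz mod fs = 11.7 MHz.
11.7 MHz ≤ fs/2 = 24.37 MHz, appears at 11.7 MHz.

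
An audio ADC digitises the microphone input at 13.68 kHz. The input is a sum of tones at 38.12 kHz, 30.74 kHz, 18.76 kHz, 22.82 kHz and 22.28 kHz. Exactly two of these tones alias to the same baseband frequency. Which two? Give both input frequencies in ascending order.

18.76 kHz, 22.28 kHz

fs/2 = 6.84 kHz.
38.12 kHz mod fs = 10.76 kHz.
10.76 kHz > fs/2 = 6.84 kHz, folds to fs − 10.76 kHz = 2.92 kHz.
30.74 kHz mod fs = 3.38 kHz.
3.38 kHz ≤ fs/2 = 6.84 kHz, appears at 3.38 kHz.
18.76 kHz mod fs = 5.08 kHz.
5.08 kHz ≤ fs/2 = 6.84 kHz, appears at 5.08 kHz.
22.82 kHz mod fs = 9.14 kHz.
9.14 kHz > fs/2 = 6.84 kHz, folds to fs − 9.14 kHz = 4.54 kHz.
22.28 kHz mod fs = 8.6 kHz.
8.6 kHz > fs/2 = 6.84 kHz, folds to fs − 8.6 kHz = 5.08 kHz.
18.76 kHz and 22.28 kHz both map to 5.08 kHz.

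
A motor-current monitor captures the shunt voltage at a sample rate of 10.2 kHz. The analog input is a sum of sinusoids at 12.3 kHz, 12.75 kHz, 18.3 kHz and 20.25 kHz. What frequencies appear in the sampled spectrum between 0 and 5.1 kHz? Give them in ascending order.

0.15 kHz, 2.1 kHz, 2.55 kHz

fs/2 = 5.1 kHz.
12.3 kHz mod fs = 2.1 kHz.
2.1 kHz ≤ fs/2 = 5.1 kHz, appears at 2.1 kHz.
12.75 kHz mod fs = 2.55 kHz.
2.55 kHz ≤ fs/2 = 5.1 kHz, appears at 2.55 kHz.
18.3 kHz mod fs = 8.1 kHz.
8.1 kHz > fs/2 = 5.1 kHz, folds to fs − 8.1 kHz = 2.1 kHz.
20.25 kHz mod fs = 10.05 kHz.
10.05 kHz > fs/2 = 5.1 kHz, folds to fs − 10.05 kHz = 0.15 kHz.
Distinct values: {0.15 kHz, 2.1 kHz, 2.55 kHz}.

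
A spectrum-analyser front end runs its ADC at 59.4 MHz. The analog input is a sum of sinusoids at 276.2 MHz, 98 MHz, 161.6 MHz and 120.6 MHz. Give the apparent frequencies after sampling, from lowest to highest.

fs/2 = 29.7 MHz.
276.2 MHz mod fs = 38.6 MHz.
38.6 MHz > fs/2 = 29.7 MHz, folds to fs − 38.6 MHz = 20.8 MHz.
98 MHz mod fs = 38.6 MHz.
38.6 MHz > fs/2 = 29.7 MHz, folds to fs − 38.6 MHz = 20.8 MHz.
161.6 MHz mod fs = 42.8 MHz.
42.8 MHz > fs/2 = 29.7 MHz, folds to fs − 42.8 MHz = 16.6 MHz.
120.6 MHz mod fs = 1.8 MHz.
1.8 MHz ≤ fs/2 = 29.7 MHz, appears at 1.8 MHz.
Distinct values: {1.8 MHz, 16.6 MHz, 20.8 MHz}.

1.8 MHz, 16.6 MHz, 20.8 MHz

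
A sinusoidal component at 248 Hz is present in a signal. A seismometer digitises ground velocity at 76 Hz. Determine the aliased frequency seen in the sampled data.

248 Hz mod fs = 20 Hz.
20 Hz ≤ fs/2 = 38 Hz, appears at 20 Hz.

20 Hz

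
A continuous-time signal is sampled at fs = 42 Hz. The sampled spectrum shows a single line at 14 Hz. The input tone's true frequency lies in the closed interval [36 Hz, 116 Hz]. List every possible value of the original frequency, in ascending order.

56 Hz, 70 Hz, 98 Hz, 112 Hz

Frequencies that alias to 14 Hz are k·fs ± 14 Hz for integer k ≥ 0.
k=0: 14 Hz.
k=1: 28 Hz, 56 Hz.
k=2: 70 Hz, 98 Hz.
k=3: 112 Hz, 140 Hz.
k=4: 154 Hz, 182 Hz.
Within [36 Hz, 116 Hz]: 56 Hz, 70 Hz, 98 Hz, 112 Hz.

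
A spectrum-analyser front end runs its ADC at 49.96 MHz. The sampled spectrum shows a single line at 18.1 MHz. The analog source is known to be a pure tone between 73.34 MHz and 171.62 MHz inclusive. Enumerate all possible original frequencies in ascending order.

Frequencies that alias to 18.1 MHz are k·fs ± 18.1 MHz for integer k ≥ 0.
k=0: 18.1 MHz.
k=1: 31.86 MHz, 68.06 MHz.
k=2: 81.82 MHz, 118.02 MHz.
k=3: 131.78 MHz, 167.98 MHz.
k=4: 181.74 MHz, 217.94 MHz.
Within [73.34 MHz, 171.62 MHz]: 81.82 MHz, 118.02 MHz, 131.78 MHz, 167.98 MHz.

81.82 MHz, 118.02 MHz, 131.78 MHz, 167.98 MHz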